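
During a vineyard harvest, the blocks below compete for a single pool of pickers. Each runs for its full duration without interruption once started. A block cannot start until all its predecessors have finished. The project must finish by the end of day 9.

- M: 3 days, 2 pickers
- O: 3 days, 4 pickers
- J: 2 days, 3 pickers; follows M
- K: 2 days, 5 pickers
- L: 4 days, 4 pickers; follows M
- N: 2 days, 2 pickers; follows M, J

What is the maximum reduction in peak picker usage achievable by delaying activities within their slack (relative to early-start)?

4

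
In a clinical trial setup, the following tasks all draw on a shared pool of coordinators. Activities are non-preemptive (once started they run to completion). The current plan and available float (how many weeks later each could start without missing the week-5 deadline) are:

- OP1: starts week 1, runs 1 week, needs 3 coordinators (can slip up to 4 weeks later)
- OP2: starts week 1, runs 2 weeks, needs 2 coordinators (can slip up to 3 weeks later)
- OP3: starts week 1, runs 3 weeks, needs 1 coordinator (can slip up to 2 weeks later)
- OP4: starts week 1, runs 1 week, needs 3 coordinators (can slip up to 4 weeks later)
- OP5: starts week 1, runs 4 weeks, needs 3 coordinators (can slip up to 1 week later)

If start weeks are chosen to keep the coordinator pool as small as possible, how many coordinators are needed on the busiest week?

6

Early-start (OP1@1, OP2@1, OP3@1, OP4@1, OP5@1) gives peak 12: w1:12  w2:6  w3:4  w4:3  w5:0.
Shift OP4→4, OP5→2.
Schedule OP1@1, OP2@1, OP3@1, OP4@4, OP5@2: w1:6  w2:6  w3:4  w4:6  w5:3 — peak 6.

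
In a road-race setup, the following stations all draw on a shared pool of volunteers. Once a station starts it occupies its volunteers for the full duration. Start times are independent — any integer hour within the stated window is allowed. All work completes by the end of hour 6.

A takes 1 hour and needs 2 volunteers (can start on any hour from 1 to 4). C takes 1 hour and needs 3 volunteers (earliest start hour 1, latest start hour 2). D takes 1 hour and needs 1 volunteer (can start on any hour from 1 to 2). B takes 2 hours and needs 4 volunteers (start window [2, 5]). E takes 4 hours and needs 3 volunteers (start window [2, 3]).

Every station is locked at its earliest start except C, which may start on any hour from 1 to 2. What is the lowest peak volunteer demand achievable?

7

C@1: h1:6  h2:7  h3:7  h4:3  h5:3  h6:0 → peak 7
C@2: h1:3  h2:10  h3:7  h4:3  h5:3  h6:0 → peak 10
Best is C@1, peak 7.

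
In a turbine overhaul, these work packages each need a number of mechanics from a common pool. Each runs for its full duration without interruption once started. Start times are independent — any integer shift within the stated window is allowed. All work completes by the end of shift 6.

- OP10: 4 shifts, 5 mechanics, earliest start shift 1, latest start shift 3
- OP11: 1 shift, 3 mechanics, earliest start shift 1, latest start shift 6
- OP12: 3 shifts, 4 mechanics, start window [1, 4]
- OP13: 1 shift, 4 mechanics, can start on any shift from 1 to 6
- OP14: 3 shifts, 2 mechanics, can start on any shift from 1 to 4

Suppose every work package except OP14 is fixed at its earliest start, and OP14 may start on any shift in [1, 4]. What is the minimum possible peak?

OP14@1: s1:18  s2:11  s3:11  s4:5  s5:0  s6:0 → peak 18
OP14@2: s1:16  s2:11  s3:11  s4:7  s5:0  s6:0 → peak 16
OP14@3: s1:16  s2:9  s3:11  s4:7  s5:2  s6:0 → peak 16
OP14@4: s1:16  s2:9  s3:9  s4:7  s5:2  s6:2 → peak 16
Best is OP14@2, peak 16.

16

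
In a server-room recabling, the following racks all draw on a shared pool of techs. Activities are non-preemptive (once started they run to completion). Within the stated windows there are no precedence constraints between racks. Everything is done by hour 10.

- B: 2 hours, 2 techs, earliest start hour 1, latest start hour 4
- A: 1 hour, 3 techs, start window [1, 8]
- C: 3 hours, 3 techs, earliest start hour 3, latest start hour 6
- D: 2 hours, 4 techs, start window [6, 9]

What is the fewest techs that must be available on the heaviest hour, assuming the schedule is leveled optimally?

4

Early-start (B@1, A@1, C@3, D@6) gives peak 5: h1:5  h2:2  h3:3  h4:3  h5:3  h6:4  h7:4  h8:0  h9:0  h10:0.
Shift A→3, C→4, D→7.
Schedule B@1, A@3, C@4, D@7: h1:2  h2:2  h3:3  h4:3  h5:3  h6:3  h7:4  h8:4  h9:0  h10:0 — peak 4.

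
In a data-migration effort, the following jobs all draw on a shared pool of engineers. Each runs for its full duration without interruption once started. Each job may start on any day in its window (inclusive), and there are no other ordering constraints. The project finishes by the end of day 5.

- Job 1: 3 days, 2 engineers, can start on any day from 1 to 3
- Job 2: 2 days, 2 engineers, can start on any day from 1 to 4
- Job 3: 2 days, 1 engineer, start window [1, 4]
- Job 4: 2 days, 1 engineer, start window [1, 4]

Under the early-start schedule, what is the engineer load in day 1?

At early start, day 1 has: Job 1, Job 2, Job 3, Job 4.
Demand: 2 + 2 + 1 + 1 = 6.

6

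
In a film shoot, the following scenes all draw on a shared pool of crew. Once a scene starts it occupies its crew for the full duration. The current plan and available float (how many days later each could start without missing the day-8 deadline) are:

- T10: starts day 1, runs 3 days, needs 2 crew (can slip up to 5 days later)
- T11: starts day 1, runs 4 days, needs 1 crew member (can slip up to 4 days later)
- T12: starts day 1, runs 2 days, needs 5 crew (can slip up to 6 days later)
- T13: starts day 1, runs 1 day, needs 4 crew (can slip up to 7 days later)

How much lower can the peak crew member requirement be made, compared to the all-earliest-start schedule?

7

Early-start peak: d1:12  d2:8  d3:3  d4:1  d5:0  d6:0  d7:0  d8:0 ⇒ 12.
Leveled (T10@1, T11@1, T12@5, T13@4): d1:3  d2:3  d3:3  d4:5  d5:5  d6:5  d7:0  d8:0 ⇒ 5.
Reduction 12 − 5 = 7.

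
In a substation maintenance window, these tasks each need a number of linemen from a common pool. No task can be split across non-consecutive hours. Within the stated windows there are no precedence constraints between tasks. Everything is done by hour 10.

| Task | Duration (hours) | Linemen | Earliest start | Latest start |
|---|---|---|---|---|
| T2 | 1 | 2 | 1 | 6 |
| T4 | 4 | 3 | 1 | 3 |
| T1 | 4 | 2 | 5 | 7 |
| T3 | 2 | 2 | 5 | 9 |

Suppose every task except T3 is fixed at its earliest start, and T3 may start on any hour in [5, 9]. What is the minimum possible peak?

T3@5: h1:5  h2:3  h3:3  h4:3  h5:4  h6:4  h7:2  h8:2  h9:0  h10:0 → peak 5
T3@6: h1:5  h2:3  h3:3  h4:3  h5:2  h6:4  h7:4  h8:2  h9:0  h10:0 → peak 5
T3@7: h1:5  h2:3  h3:3  h4:3  h5:2  h6:2  h7:4  h8:4  h9:0  h10:0 → peak 5
T3@8: h1:5  h2:3  h3:3  h4:3  h5:2  h6:2  h7:2  h8:4  h9:2  h10:0 → peak 5
T3@9: h1:5  h2:3  h3:3  h4:3  h5:2  h6:2  h7:2  h8:2  h9:2  h10:2 → peak 5
Best is T3@5, peak 5.

5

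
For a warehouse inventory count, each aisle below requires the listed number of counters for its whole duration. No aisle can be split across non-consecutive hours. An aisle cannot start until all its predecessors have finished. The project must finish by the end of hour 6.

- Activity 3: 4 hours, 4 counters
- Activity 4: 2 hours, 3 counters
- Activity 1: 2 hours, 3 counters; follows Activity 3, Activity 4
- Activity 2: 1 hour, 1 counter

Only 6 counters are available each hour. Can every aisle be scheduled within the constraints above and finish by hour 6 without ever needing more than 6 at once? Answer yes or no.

no

The minimum achievable peak is 7; 6 < 7, so no feasible schedule stays within the cap.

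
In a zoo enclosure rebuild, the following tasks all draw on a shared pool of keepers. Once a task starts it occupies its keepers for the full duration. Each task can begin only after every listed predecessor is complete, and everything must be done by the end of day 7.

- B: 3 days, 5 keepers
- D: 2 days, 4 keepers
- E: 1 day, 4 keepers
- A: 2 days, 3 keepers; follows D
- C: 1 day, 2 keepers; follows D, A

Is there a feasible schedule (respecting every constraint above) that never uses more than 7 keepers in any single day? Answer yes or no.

yes

Schedule B@5, D@1, E@3, A@3, C@5: d1:4  d2:4  d3:7  d4:3  d5:7  d6:5  d7:5 — peak 7 ≤ 7.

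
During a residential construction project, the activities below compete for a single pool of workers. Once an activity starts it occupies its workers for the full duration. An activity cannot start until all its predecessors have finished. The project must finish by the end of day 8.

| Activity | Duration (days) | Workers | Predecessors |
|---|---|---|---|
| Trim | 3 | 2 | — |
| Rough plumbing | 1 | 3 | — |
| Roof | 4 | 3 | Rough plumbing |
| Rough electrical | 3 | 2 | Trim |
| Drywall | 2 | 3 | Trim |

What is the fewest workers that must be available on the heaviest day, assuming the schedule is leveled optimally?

Early-start (Trim@1, Rough plumbing@1, Roof@2, Rough electrical@4, Drywall@4) gives peak 8: d1:5  d2:5  d3:5  d4:8  d5:8  d6:2  d7:0  d8:0.
Shift Drywall→6.
Schedule Trim@1, Rough plumbing@1, Roof@2, Rough electrical@4, Drywall@6: d1:5  d2:5  d3:5  d4:5  d5:5  d6:5  d7:3  d8:0 — peak 5.
Total worker-days = 33 over 8 days ⇒ peak ≥ ⌈33/8⌉ = 5, so 5 is optimal.

5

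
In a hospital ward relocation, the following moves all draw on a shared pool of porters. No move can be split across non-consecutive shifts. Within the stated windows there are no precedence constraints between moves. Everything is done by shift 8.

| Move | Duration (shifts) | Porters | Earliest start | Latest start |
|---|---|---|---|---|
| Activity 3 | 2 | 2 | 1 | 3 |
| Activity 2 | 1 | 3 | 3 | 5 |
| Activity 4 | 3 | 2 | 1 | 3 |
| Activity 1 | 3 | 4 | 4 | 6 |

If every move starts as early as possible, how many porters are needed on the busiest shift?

5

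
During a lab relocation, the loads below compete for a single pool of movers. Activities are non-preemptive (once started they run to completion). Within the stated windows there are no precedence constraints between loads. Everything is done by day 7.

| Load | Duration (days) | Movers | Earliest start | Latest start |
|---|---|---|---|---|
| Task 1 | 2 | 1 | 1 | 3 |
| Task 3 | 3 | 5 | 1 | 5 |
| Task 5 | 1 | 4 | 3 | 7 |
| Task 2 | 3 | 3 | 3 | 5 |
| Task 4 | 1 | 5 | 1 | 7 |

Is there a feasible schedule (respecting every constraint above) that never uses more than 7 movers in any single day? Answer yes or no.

Schedule Task 1@1, Task 3@1, Task 5@4, Task 2@4, Task 4@7: d1:6  d2:6  d3:5  d4:7  d5:3  d6:3  d7:5 — peak 7 ≤ 7.

yes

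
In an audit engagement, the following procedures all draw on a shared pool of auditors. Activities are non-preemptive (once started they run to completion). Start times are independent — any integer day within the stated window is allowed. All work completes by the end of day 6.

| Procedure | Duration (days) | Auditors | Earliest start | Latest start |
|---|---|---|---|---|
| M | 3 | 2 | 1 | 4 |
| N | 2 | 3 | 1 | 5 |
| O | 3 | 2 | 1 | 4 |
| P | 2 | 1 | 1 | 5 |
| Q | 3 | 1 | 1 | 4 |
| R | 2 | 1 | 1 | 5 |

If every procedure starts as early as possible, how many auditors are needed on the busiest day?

Early-start schedule: M@1, N@1, O@1, P@1, Q@1, R@1.
Load per day: day 1: 10, day 2: 10, day 3: 5, day 4: 0, day 5: 0, day 6: 0.
Peak is 10.

10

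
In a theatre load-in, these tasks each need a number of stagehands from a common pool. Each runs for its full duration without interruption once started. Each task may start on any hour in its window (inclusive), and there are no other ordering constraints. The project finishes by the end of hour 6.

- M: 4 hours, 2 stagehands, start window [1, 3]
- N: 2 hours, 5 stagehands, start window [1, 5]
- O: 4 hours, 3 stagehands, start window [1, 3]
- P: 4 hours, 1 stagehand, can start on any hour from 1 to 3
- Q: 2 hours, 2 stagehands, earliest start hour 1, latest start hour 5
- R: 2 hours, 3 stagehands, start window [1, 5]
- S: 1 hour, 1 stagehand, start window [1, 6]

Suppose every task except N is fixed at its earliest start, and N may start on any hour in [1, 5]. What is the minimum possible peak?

N@1: h1:17  h2:16  h3:6  h4:6  h5:0  h6:0 → peak 17
N@2: h1:12  h2:16  h3:11  h4:6  h5:0  h6:0 → peak 16
N@3: h1:12  h2:11  h3:11  h4:11  h5:0  h6:0 → peak 12
N@4: h1:12  h2:11  h3:6  h4:11  h5:5  h6:0 → peak 12
N@5: h1:12  h2:11  h3:6  h4:6  h5:5  h6:5 → peak 12
Best is N@3, peak 12.

12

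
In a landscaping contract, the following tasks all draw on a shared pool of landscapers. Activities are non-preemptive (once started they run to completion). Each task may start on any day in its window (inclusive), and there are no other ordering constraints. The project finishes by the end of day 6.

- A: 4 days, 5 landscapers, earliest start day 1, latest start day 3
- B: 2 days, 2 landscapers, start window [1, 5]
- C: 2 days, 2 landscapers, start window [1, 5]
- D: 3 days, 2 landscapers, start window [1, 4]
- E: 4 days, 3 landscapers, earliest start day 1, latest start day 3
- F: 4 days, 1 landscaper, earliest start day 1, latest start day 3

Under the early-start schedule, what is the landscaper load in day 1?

15

At early start, day 1 has: A, B, C, D, E, F.
Demand: 5 + 2 + 2 + 2 + 3 + 1 = 15.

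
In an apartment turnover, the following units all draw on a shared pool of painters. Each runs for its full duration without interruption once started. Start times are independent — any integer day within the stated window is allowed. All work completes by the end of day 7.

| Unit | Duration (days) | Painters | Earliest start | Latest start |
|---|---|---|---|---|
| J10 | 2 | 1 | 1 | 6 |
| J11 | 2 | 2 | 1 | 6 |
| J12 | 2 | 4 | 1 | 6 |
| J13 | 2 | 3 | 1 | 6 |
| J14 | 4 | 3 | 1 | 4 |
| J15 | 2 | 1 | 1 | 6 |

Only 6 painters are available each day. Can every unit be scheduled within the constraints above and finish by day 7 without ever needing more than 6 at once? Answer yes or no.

Schedule J10@1, J11@1, J12@5, J13@3, J14@1, J15@5: d1:6  d2:6  d3:6  d4:6  d5:5  d6:5  d7:0 — peak 6 ≤ 6.

yes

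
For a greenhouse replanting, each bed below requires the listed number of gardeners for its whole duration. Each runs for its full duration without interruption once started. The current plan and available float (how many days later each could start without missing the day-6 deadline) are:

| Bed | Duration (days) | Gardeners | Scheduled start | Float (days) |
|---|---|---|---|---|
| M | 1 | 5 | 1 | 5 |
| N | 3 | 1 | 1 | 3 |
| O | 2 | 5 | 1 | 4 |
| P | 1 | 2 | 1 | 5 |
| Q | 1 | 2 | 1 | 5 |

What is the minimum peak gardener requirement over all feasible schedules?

Early-start (M@1, N@1, O@1, P@1, Q@1) gives peak 15: d1:15  d2:6  d3:1  d4:0  d5:0  d6:0.
Shift N→2, O→5, P→2, Q→2.
Schedule M@1, N@2, O@5, P@2, Q@2: d1:5  d2:5  d3:1  d4:1  d5:5  d6:5 — peak 5.

5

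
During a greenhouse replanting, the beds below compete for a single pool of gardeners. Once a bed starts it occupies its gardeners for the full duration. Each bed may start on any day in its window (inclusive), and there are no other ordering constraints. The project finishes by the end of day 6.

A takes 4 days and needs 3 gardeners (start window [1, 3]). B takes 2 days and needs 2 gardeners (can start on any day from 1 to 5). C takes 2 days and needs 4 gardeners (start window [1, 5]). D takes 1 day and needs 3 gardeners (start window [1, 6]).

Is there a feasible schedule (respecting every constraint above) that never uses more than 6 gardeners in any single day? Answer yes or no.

yes

Schedule A@1, B@1, C@5, D@3: d1:5  d2:5  d3:6  d4:3  d5:4  d6:4 — peak 6 ≤ 6.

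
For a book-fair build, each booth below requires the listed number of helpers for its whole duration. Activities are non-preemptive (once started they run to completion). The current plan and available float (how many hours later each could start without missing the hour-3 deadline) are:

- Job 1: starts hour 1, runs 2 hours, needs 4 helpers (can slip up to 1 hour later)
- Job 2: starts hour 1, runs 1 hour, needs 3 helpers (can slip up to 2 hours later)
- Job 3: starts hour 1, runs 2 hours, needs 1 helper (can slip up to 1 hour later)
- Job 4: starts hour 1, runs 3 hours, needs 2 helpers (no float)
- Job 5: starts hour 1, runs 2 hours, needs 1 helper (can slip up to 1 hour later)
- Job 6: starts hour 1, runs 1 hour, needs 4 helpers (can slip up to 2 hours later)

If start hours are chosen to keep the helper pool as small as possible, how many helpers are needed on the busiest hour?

Early-start (Job 1@1, Job 2@1, Job 3@1, Job 4@1, Job 5@1, Job 6@1) gives peak 15: h1:15  h2:8  h3:2.
Shift Job 3→2, Job 5→2, Job 6→3.
Schedule Job 1@1, Job 2@1, Job 3@2, Job 4@1, Job 5@2, Job 6@3: h1:9  h2:8  h3:8 — peak 9.
Total helper-hours = 25 over 3 hours ⇒ peak ≥ ⌈25/3⌉ = 9, so 9 is optimal.

9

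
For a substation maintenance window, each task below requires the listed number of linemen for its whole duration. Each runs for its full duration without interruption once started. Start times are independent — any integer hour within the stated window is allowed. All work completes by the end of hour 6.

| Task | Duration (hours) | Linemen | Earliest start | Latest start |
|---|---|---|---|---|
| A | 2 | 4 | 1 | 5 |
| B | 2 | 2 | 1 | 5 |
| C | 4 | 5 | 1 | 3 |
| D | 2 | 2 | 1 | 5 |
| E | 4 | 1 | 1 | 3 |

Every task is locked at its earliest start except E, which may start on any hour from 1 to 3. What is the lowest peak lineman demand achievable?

13

E@1: h1:14  h2:14  h3:6  h4:6  h5:0  h6:0 → peak 14
E@2: h1:13  h2:14  h3:6  h4:6  h5:1  h6:0 → peak 14
E@3: h1:13  h2:13  h3:6  h4:6  h5:1  h6:1 → peak 13
Best is E@3, peak 13.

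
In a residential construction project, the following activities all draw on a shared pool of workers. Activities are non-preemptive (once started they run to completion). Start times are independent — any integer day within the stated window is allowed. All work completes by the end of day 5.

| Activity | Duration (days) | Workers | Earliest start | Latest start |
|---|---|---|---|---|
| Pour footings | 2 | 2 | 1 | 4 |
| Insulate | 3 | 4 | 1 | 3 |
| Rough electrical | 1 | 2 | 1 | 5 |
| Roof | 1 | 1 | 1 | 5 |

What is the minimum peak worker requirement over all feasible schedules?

4

Early-start (Pour footings@1, Insulate@1, Rough electrical@1, Roof@1) gives peak 9: d1:9  d2:6  d3:4  d4:0  d5:0.
Shift Insulate→3, Roof→2.
Schedule Pour footings@1, Insulate@3, Rough electrical@1, Roof@2: d1:4  d2:3  d3:4  d4:4  d5:4 — peak 4.
Total worker-days = 19 over 5 days ⇒ peak ≥ ⌈19/5⌉ = 4, so 4 is optimal.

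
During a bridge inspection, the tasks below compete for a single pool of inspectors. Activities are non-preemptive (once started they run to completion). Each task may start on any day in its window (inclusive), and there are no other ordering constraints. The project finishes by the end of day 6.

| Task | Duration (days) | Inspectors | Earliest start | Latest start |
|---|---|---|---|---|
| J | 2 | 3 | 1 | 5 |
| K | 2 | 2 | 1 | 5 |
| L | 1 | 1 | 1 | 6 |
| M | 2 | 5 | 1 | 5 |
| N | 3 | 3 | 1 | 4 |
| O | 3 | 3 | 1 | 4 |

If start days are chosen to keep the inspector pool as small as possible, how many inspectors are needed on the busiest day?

Early-start (J@1, K@1, L@1, M@1, N@1, O@1) gives peak 17: d1:17  d2:16  d3:6  d4:0  d5:0  d6:0.
Shift M→5, N→2, O→3.
Schedule J@1, K@1, L@1, M@5, N@2, O@3: d1:6  d2:8  d3:6  d4:6  d5:8  d6:5 — peak 8.

8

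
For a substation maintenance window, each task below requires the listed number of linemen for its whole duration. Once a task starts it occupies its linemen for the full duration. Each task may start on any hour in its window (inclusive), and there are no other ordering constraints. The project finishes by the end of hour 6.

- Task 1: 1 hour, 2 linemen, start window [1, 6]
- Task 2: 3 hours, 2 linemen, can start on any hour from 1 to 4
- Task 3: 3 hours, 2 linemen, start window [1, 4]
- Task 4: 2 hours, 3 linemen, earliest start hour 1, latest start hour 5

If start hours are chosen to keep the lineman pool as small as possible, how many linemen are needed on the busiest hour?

4

Early-start (Task 1@1, Task 2@1, Task 3@1, Task 4@1) gives peak 9: h1:9  h2:7  h3:4  h4:0  h5:0  h6:0.
Shift Task 3→2, Task 4→5.
Schedule Task 1@1, Task 2@1, Task 3@2, Task 4@5: h1:4  h2:4  h3:4  h4:2  h5:3  h6:3 — peak 4.
Total lineman-hours = 20 over 6 hours ⇒ peak ≥ ⌈20/6⌉ = 4, so 4 is optimal.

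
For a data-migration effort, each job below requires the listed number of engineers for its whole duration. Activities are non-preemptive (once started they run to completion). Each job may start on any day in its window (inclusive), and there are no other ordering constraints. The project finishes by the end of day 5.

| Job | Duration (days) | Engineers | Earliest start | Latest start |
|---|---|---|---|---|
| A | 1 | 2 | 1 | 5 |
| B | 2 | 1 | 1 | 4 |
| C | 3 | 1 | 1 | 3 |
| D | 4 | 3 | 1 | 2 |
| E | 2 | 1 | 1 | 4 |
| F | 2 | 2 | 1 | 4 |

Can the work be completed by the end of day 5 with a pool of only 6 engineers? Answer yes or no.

yes

Schedule A@1, B@1, C@1, D@2, E@1, F@3: d1:5  d2:6  d3:6  d4:5  d5:3 — peak 6 ≤ 6.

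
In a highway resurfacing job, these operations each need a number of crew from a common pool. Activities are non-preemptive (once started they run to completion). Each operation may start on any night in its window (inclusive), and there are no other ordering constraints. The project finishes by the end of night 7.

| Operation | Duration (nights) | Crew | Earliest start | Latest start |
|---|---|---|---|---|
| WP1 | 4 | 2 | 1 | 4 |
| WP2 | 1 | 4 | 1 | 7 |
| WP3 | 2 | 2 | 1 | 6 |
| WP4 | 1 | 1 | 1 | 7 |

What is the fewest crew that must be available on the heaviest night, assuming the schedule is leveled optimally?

Early-start (WP1@1, WP2@1, WP3@1, WP4@1) gives peak 9: n1:9  n2:4  n3:2  n4:2  n5:0  n6:0  n7:0.
Shift WP2→5, WP4→3.
Schedule WP1@1, WP2@5, WP3@1, WP4@3: n1:4  n2:4  n3:3  n4:2  n5:4  n6:0  n7:0 — peak 4.

4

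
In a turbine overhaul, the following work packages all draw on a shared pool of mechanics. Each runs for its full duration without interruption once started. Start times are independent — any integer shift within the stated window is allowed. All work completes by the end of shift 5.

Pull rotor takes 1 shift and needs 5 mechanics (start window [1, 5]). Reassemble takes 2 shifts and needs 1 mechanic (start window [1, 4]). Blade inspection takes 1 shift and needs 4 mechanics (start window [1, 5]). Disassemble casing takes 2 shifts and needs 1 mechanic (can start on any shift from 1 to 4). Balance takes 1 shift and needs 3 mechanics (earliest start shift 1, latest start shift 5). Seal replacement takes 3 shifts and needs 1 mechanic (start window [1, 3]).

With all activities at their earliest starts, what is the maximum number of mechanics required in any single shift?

Early-start schedule: Pull rotor@1, Reassemble@1, Blade inspection@1, Disassemble casing@1, Balance@1, Seal replacement@1.
Load per shift: shift 1: 15, shift 2: 3, shift 3: 1, shift 4: 0, shift 5: 0.
Peak is 15.

15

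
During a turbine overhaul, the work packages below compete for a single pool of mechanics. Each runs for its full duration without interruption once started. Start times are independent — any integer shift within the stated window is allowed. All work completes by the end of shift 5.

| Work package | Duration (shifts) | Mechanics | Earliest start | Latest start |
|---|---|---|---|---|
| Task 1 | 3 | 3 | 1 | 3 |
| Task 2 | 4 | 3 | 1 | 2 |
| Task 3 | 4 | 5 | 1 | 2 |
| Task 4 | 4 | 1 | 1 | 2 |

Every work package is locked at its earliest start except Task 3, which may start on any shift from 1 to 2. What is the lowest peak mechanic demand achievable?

12

Task 3@1: s1:12  s2:12  s3:12  s4:9  s5:0 → peak 12
Task 3@2: s1:7  s2:12  s3:12  s4:9  s5:5 → peak 12
Best is Task 3@1, peak 12.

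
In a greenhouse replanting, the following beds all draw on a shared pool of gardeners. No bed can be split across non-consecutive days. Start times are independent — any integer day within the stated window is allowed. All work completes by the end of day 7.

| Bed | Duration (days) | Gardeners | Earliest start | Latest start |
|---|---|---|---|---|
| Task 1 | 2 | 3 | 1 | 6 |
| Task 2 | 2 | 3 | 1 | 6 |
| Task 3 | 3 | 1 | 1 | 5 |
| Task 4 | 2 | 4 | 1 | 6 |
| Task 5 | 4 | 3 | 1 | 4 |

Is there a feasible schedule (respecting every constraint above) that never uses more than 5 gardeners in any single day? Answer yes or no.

no

The minimum achievable peak is 6; 5 < 6, so no feasible schedule stays within the cap.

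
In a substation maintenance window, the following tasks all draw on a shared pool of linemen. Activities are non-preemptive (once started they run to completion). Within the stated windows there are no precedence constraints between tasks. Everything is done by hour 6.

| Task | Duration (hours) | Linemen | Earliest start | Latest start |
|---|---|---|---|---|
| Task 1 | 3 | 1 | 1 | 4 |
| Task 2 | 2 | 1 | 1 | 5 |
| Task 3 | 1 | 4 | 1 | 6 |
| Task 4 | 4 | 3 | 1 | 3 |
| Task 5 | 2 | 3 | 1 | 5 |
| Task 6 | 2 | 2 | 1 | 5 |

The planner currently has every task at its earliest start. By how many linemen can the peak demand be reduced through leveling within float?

8

Early-start peak: h1:14  h2:10  h3:4  h4:3  h5:0  h6:0 ⇒ 14.
Leveled (Task 1@1, Task 2@1, Task 3@1, Task 4@2, Task 5@5, Task 6@3): h1:6  h2:5  h3:6  h4:5  h5:6  h6:3 ⇒ 6.
Reduction 14 − 6 = 8.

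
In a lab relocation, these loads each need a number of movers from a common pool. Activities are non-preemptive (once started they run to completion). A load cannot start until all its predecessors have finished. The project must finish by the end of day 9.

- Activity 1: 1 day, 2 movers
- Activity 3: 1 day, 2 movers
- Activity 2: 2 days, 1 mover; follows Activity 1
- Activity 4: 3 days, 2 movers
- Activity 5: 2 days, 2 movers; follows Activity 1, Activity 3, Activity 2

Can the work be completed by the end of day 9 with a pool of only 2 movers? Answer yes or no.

Schedule Activity 1@1, Activity 3@2, Activity 2@3, Activity 4@5, Activity 5@8: d1:2  d2:2  d3:1  d4:1  d5:2  d6:2  d7:2  d8:2  d9:2 — peak 2 ≤ 2.

yes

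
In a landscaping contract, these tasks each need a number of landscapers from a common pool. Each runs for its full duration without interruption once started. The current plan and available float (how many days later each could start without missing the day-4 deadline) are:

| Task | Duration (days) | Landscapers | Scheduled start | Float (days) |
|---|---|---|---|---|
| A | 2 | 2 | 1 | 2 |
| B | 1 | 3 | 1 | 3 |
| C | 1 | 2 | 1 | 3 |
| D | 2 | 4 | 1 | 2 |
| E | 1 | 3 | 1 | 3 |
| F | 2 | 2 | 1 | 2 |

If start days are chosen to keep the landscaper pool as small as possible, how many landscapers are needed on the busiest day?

Early-start (A@1, B@1, C@1, D@1, E@1, F@1) gives peak 16: d1:16  d2:8  d3:0  d4:0.
Shift D→2, E→4, F→3.
Schedule A@1, B@1, C@1, D@2, E@4, F@3: d1:7  d2:6  d3:6  d4:5 — peak 7.

7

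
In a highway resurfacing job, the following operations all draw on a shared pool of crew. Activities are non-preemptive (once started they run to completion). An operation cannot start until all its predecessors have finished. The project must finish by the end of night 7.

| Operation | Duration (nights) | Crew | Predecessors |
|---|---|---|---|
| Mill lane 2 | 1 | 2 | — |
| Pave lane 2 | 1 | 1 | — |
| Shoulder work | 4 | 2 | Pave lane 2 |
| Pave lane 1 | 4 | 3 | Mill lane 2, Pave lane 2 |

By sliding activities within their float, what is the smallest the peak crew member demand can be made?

Schedule Mill lane 2@1, Pave lane 2@1, Shoulder work@2, Pave lane 1@2: n1:3  n2:5  n3:5  n4:5  n5:5  n6:0  n7:0 — peak 5.

5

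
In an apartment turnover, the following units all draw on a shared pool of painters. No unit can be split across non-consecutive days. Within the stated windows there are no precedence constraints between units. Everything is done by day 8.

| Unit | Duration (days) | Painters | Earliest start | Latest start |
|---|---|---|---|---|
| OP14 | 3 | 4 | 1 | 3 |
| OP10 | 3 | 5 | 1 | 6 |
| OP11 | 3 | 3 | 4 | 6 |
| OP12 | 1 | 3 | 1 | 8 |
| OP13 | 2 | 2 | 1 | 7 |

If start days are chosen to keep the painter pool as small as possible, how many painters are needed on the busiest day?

Early-start (OP14@1, OP10@1, OP11@4, OP12@1, OP13@1) gives peak 14: d1:14  d2:11  d3:9  d4:3  d5:3  d6:3  d7:0  d8:0.
Shift OP10→4, OP13→2.
Schedule OP14@1, OP10@4, OP11@4, OP12@1, OP13@2: d1:7  d2:6  d3:6  d4:8  d5:8  d6:8  d7:0  d8:0 — peak 8.

8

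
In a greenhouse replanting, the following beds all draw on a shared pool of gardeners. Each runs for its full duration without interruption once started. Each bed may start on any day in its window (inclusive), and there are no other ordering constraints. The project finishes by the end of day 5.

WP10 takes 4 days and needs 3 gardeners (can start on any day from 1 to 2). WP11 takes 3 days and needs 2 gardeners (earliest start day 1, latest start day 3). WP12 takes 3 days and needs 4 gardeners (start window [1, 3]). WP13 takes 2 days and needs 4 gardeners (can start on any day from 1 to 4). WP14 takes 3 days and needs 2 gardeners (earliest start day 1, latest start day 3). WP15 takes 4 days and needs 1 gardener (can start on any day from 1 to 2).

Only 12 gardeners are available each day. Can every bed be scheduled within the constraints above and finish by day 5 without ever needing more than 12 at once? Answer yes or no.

Schedule WP10@1, WP11@1, WP12@1, WP13@4, WP14@1, WP15@1: d1:12  d2:12  d3:12  d4:8  d5:4 — peak 12 ≤ 12.

yes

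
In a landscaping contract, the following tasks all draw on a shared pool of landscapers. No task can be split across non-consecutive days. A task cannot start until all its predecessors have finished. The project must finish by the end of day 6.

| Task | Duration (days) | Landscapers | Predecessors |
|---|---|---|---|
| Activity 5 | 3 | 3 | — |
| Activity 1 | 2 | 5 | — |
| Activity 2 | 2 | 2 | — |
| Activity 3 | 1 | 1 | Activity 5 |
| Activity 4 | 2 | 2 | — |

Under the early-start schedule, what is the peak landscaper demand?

12

Early-start schedule: Activity 5@1, Activity 1@1, Activity 2@1, Activity 3@4, Activity 4@1.
Load per day: day 1: 12, day 2: 12, day 3: 3, day 4: 1, day 5: 0, day 6: 0.
Peak is 12.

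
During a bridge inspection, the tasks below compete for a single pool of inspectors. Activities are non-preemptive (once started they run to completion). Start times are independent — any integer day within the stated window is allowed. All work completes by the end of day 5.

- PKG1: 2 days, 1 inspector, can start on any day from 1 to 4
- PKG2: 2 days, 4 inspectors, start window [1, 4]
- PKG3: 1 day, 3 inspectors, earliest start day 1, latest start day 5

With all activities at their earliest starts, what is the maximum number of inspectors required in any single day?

8

Early-start schedule: PKG1@1, PKG2@1, PKG3@1.
Load per day: day 1: 8, day 2: 5, day 3: 0, day 4: 0, day 5: 0.
Peak is 8.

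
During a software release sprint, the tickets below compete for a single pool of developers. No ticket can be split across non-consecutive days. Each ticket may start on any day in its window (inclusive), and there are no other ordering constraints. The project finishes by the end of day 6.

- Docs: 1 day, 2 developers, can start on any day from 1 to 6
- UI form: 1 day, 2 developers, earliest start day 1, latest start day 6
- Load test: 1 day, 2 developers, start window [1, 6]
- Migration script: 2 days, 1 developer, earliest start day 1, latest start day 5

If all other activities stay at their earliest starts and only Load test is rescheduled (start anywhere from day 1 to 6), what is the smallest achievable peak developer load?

5

Load test@1: d1:7  d2:1  d3:0  d4:0  d5:0  d6:0 → peak 7
Load test@2: d1:5  d2:3  d3:0  d4:0  d5:0  d6:0 → peak 5
Load test@3: d1:5  d2:1  d3:2  d4:0  d5:0  d6:0 → peak 5
Load test@4: d1:5  d2:1  d3:0  d4:2  d5:0  d6:0 → peak 5
Load test@5: d1:5  d2:1  d3:0  d4:0  d5:2  d6:0 → peak 5
Load test@6: d1:5  d2:1  d3:0  d4:0  d5:0  d6:2 → peak 5
Best is Load test@2, peak 5.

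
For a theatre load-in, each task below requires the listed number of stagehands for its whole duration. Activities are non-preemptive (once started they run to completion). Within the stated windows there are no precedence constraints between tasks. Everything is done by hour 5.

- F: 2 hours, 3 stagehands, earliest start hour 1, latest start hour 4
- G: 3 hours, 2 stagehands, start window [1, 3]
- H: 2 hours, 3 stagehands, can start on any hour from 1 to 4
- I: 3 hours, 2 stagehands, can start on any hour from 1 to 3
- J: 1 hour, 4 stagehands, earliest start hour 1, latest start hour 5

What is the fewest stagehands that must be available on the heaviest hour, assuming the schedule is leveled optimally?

Early-start (F@1, G@1, H@1, I@1, J@1) gives peak 14: h1:14  h2:10  h3:4  h4:0  h5:0.
Shift H→3, J→4.
Schedule F@1, G@1, H@3, I@1, J@4: h1:7  h2:7  h3:7  h4:7  h5:0 — peak 7.

7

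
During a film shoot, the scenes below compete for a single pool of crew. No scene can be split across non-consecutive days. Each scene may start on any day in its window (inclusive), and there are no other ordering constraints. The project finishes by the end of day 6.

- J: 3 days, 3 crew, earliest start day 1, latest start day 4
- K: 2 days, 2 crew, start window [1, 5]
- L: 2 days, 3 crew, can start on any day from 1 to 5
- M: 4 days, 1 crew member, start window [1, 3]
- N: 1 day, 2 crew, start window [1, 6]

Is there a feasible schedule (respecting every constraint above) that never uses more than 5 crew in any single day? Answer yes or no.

yes

Schedule J@1, K@1, L@4, M@3, N@6: d1:5  d2:5  d3:4  d4:4  d5:4  d6:3 — peak 5 ≤ 5.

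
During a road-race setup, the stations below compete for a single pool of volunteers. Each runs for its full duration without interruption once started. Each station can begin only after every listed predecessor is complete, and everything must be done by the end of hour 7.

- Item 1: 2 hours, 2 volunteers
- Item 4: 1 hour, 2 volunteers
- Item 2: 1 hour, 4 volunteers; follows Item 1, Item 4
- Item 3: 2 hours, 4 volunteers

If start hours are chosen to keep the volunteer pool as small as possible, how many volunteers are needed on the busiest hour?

Early-start (Item 1@1, Item 4@1, Item 2@3, Item 3@1) gives peak 8: h1:8  h2:6  h3:4  h4:0  h5:0  h6:0  h7:0.
Shift Item 3→4.
Schedule Item 1@1, Item 4@1, Item 2@3, Item 3@4: h1:4  h2:2  h3:4  h4:4  h5:4  h6:0  h7:0 — peak 4.

4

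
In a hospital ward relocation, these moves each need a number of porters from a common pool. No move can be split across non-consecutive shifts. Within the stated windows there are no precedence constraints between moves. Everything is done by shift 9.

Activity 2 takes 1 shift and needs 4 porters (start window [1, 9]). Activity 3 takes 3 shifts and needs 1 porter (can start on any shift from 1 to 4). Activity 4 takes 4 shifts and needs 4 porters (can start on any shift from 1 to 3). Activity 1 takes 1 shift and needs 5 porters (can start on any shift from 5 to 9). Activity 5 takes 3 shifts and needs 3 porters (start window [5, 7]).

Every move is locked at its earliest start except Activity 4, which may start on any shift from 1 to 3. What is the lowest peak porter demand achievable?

9

Activity 4@1: s1:9  s2:5  s3:5  s4:4  s5:8  s6:3  s7:3  s8:0  s9:0 → peak 9
Activity 4@2: s1:5  s2:5  s3:5  s4:4  s5:12  s6:3  s7:3  s8:0  s9:0 → peak 12
Activity 4@3: s1:5  s2:1  s3:5  s4:4  s5:12  s6:7  s7:3  s8:0  s9:0 → peak 12
Best is Activity 4@1, peak 9.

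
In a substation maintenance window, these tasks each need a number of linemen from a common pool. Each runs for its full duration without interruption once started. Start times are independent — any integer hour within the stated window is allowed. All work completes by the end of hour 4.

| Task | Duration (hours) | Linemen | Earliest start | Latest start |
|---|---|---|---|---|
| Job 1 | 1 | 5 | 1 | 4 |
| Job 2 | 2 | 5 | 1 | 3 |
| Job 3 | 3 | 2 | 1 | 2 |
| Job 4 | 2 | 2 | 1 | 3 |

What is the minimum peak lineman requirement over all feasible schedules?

Early-start (Job 1@1, Job 2@1, Job 3@1, Job 4@1) gives peak 14: h1:14  h2:9  h3:2  h4:0.
Shift Job 2→3, Job 3→2.
Schedule Job 1@1, Job 2@3, Job 3@2, Job 4@1: h1:7  h2:4  h3:7  h4:7 — peak 7.
Total lineman-hours = 25 over 4 hours ⇒ peak ≥ ⌈25/4⌉ = 7, so 7 is optimal.

7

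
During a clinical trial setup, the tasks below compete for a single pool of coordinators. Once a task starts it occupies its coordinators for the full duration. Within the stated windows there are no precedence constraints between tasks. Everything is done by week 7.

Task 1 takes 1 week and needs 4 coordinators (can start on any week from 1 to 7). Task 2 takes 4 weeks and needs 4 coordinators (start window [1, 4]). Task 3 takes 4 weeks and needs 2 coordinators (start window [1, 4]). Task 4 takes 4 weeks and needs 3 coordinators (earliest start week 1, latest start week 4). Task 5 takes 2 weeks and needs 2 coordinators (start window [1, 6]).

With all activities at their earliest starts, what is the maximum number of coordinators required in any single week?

Early-start schedule: Task 1@1, Task 2@1, Task 3@1, Task 4@1, Task 5@1.
Load per week: week 1: 15, week 2: 11, week 3: 9, week 4: 9, week 5: 0, week 6: 0, week 7: 0.
Peak is 15.

15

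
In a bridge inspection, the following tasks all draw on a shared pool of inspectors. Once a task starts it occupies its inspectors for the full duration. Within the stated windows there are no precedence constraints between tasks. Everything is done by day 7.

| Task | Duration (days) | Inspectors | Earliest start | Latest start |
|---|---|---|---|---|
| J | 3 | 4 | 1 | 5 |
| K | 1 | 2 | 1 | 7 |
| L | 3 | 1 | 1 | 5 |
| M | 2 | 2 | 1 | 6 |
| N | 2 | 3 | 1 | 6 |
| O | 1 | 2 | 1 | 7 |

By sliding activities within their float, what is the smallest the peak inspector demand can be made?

5

Early-start (J@1, K@1, L@1, M@1, N@1, O@1) gives peak 14: d1:14  d2:10  d3:5  d4:0  d5:0  d6:0  d7:0.
Shift K→4, M→4, N→5, O→6.
Schedule J@1, K@4, L@1, M@4, N@5, O@6: d1:5  d2:5  d3:5  d4:4  d5:5  d6:5  d7:0 — peak 5.
Total inspector-days = 29 over 7 days ⇒ peak ≥ ⌈29/7⌉ = 5, so 5 is optimal.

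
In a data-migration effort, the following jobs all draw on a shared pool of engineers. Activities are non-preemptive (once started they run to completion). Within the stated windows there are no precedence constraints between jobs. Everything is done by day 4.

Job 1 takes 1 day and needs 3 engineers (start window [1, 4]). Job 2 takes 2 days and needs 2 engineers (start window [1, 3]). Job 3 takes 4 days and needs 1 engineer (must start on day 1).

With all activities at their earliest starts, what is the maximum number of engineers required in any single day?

6

Early-start schedule: Job 1@1, Job 2@1, Job 3@1.
Load per day: day 1: 6, day 2: 3, day 3: 1, day 4: 1.
Peak is 6.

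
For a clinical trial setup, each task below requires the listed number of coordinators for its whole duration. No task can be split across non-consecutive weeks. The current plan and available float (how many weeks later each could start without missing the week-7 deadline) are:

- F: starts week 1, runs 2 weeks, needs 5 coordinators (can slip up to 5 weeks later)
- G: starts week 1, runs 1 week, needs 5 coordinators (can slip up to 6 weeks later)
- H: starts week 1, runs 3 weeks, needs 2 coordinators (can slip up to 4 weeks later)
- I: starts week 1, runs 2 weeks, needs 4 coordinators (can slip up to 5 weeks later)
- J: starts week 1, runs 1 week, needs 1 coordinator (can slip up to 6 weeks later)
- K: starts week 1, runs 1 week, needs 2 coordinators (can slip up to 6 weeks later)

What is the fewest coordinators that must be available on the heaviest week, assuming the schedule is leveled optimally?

Early-start (F@1, G@1, H@1, I@1, J@1, K@1) gives peak 19: w1:19  w2:11  w3:2  w4:0  w5:0  w6:0  w7:0.
Shift G→3, H→4, I→4, K→6.
Schedule F@1, G@3, H@4, I@4, J@1, K@6: w1:6  w2:5  w3:5  w4:6  w5:6  w6:4  w7:0 — peak 6.

6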